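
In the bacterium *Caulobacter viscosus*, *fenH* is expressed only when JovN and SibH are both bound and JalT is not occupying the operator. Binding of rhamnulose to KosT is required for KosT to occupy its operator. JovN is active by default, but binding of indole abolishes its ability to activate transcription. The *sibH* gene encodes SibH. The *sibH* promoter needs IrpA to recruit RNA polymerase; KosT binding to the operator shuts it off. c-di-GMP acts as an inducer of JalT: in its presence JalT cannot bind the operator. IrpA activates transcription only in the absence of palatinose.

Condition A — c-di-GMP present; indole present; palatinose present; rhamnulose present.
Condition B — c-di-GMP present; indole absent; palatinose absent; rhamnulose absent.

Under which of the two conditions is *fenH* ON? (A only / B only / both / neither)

B only

Condition A:
c-di-GMP is present, so JalT is inactive.
Indole is present, so JovN is inactive.
Palatinose is present, so IrpA is inactive.
Rhamnulose is present, so KosT is active.
With repressor KosT bound, *sibH* is not transcribed.
So SibH is not produced.
Required activator JovN is absent, so *fenH* is not transcribed.
→ *fenH* is OFF in A.
Condition B:
c-di-GMP is present, so JalT is inactive.
Indole is absent, so JovN is active.
Palatinose is absent, so IrpA is active.
Rhamnulose is absent, so KosT is inactive.
No repressor is bound and IrpA is active, so *sibH* is transcribed.
So SibH is produced and active.
No repressor is bound and JovN and SibH are active, so *fenH* is transcribed.
→ *fenH* is ON in B.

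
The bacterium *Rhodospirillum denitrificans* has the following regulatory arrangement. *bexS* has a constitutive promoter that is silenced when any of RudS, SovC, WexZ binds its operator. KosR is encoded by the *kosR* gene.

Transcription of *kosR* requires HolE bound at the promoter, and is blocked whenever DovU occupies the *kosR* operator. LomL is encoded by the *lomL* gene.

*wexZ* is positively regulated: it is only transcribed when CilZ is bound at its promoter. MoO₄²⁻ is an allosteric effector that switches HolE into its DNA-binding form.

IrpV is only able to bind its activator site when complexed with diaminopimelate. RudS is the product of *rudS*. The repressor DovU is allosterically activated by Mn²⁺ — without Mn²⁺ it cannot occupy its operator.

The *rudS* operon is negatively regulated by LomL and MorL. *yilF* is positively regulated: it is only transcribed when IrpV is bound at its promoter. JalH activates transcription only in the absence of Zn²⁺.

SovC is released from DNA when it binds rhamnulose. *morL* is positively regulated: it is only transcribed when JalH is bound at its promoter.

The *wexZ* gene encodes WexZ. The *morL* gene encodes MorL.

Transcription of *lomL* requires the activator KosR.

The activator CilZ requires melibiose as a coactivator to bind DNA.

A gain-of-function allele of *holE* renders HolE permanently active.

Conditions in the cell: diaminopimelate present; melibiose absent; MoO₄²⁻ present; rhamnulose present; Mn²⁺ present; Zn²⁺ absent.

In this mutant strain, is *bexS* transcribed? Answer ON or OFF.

ON

HolE is constitutively active in this strain.
Mn²⁺ is present, so DovU is active.
With repressor DovU bound, *kosR* is not transcribed.
So KosR is not produced.
Required activator KosR is absent, so *lomL* is not transcribed.
So LomL is not produced.
Zn²⁺ is absent, so JalH is active.
No repressor is bound and JalH is active, so *morL* is transcribed.
So MorL is produced and active.
With repressor MorL bound, *rudS* is not transcribed.
So RudS is not produced.
Rhamnulose is present, so SovC is inactive.
Melibiose is absent, so CilZ is inactive.
Required activator CilZ is absent, so *wexZ* is not transcribed.
So WexZ is not produced.
With no repressor bound, *bexS* is transcribed.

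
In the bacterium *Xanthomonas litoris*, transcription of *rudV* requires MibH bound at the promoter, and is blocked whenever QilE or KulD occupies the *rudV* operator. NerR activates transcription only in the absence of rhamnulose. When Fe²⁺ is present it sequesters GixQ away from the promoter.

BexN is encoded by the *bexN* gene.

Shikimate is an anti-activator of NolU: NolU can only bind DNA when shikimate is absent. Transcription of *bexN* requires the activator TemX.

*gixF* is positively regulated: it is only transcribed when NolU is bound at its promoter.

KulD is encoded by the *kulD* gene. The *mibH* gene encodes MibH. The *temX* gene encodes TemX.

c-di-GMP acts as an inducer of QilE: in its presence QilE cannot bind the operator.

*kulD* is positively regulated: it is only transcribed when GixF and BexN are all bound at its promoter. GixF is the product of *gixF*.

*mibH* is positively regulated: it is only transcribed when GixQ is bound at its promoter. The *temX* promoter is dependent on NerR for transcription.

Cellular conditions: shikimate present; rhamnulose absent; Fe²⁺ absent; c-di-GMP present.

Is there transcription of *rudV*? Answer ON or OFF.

Fe²⁺ is absent, so GixQ is active.
No repressor is bound and GixQ is active, so *mibH* is transcribed.
So MibH is produced and active.
c-di-GMP is present, so QilE is inactive.
Shikimate is present, so NolU is inactive.
Required activator NolU is absent, so *gixF* is not transcribed.
So GixF is not produced.
Rhamnulose is absent, so NerR is active.
No repressor is bound and NerR is active, so *temX* is transcribed.
So TemX is produced and active.
No repressor is bound and TemX is active, so *bexN* is transcribed.
So BexN is produced and active.
Required activator GixF is absent, so *kulD* is not transcribed.
So KulD is not produced.
No repressor is bound and MibH is active, so *rudV* is transcribed.

ON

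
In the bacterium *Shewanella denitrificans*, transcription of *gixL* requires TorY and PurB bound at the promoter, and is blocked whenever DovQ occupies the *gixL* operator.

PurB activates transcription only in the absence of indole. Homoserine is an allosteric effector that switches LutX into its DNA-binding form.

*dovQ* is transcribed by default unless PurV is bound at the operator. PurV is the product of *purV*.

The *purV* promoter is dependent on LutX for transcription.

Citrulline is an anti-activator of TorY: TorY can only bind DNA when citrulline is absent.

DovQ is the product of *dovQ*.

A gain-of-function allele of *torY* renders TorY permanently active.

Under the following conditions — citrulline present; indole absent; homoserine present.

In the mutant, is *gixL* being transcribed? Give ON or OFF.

ON

Homoserine is present, so LutX is active.
No repressor is bound and LutX is active, so *purV* is transcribed.
So PurV is produced and active.
With repressor PurV bound, *dovQ* is not transcribed.
So DovQ is not produced.
TorY is constitutively active in this strain.
Indole is absent, so PurB is active.
No repressor is bound and TorY and PurB are active, so *gixL* is transcribed.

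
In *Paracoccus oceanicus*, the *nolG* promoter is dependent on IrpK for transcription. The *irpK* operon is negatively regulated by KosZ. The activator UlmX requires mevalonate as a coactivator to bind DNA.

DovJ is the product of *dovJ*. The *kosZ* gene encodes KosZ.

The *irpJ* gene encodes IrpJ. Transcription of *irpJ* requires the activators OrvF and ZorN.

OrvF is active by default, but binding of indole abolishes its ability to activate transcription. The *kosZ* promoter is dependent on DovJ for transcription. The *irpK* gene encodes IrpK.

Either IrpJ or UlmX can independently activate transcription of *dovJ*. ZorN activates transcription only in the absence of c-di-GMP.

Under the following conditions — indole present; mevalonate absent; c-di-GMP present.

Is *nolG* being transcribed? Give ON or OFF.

ON

Indole is present, so OrvF is inactive.
c-di-GMP is present, so ZorN is inactive.
Required activator OrvF is absent, so *irpJ* is not transcribed.
So IrpJ is not produced.
Mevalonate is absent, so UlmX is inactive.
No activator is available at the *dovJ* promoter, so *dovJ* is not transcribed.
So DovJ is not produced.
Required activator DovJ is absent, so *kosZ* is not transcribed.
So KosZ is not produced.
With no repressor bound, *irpK* is transcribed.
So IrpK is produced and active.
No repressor is bound and IrpK is active, so *nolG* is transcribed.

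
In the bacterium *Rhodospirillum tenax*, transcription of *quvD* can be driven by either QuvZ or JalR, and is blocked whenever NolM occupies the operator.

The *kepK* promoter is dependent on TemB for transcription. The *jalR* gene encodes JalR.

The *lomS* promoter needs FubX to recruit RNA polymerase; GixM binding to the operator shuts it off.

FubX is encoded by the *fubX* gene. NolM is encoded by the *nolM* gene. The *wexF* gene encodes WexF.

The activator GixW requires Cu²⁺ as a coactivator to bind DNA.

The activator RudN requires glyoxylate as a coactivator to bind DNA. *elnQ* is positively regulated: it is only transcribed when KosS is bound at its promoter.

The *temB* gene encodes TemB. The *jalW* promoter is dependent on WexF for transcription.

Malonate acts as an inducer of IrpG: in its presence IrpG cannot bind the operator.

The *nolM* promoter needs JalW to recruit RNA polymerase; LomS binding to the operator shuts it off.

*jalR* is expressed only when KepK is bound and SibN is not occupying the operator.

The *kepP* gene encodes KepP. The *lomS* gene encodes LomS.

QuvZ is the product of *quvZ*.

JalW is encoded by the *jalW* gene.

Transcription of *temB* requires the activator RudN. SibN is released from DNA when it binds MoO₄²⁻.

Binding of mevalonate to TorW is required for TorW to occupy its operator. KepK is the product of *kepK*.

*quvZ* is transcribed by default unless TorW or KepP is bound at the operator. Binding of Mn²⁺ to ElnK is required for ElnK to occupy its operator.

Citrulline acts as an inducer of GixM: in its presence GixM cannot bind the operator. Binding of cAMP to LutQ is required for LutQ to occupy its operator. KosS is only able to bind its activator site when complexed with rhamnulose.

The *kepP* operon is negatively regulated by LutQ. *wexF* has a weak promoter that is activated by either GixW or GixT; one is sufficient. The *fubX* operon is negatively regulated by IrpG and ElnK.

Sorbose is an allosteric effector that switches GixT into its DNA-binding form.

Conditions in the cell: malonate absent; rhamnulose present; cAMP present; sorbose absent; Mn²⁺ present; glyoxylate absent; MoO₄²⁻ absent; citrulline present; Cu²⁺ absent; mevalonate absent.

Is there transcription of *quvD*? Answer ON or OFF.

ON

Mevalonate is absent, so TorW is inactive.
cAMP is present, so LutQ is active.
With repressor LutQ bound, *kepP* is not transcribed.
So KepP is not produced.
With no repressor bound, *quvZ* is transcribed.
So QuvZ is produced and active.
Cu²⁺ is absent, so GixW is inactive.
Sorbose is absent, so GixT is inactive.
No activator is available at the *wexF* promoter, so *wexF* is not transcribed.
So WexF is not produced.
Required activator WexF is absent, so *jalW* is not transcribed.
So JalW is not produced.
Malonate is absent, so IrpG is active.
Mn²⁺ is present, so ElnK is active.
With repressor IrpG bound, *fubX* is not transcribed.
So FubX is not produced.
Citrulline is present, so GixM is inactive.
Required activator FubX is absent, so *lomS* is not transcribed.
So LomS is not produced.
Required activator JalW is absent, so *nolM* is not transcribed.
So NolM is not produced.
Glyoxylate is absent, so RudN is inactive.
Required activator RudN is absent, so *temB* is not transcribed.
So TemB is not produced.
Required activator TemB is absent, so *kepK* is not transcribed.
So KepK is not produced.
MoO₄²⁻ is absent, so SibN is active.
With repressor SibN bound, *jalR* is not transcribed.
So JalR is not produced.
Activator QuvZ is present, so *quvD* is transcribed.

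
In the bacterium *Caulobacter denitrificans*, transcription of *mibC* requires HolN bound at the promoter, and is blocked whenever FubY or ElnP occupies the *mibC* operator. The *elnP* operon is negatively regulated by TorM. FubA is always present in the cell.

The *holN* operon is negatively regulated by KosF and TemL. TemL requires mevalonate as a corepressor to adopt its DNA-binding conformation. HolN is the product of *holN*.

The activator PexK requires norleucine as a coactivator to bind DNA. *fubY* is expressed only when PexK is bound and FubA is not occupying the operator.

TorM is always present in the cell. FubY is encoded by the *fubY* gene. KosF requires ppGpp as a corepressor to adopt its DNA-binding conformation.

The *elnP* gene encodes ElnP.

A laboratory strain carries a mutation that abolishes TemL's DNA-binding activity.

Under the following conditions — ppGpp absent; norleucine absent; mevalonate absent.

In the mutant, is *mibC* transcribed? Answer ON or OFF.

ON

FubA is produced constitutively and is active.
Norleucine is absent, so PexK is inactive.
With repressor FubA bound, *fubY* is not transcribed.
So FubY is not produced.
ppGpp is absent, so KosF is inactive.
TemL is non-functional in this strain, so it has no effect.
With no repressor bound, *holN* is transcribed.
So HolN is produced and active.
TorM is produced constitutively and is active.
With repressor TorM bound, *elnP* is not transcribed.
So ElnP is not produced.
No repressor is bound and HolN is active, so *mibC* is transcribed.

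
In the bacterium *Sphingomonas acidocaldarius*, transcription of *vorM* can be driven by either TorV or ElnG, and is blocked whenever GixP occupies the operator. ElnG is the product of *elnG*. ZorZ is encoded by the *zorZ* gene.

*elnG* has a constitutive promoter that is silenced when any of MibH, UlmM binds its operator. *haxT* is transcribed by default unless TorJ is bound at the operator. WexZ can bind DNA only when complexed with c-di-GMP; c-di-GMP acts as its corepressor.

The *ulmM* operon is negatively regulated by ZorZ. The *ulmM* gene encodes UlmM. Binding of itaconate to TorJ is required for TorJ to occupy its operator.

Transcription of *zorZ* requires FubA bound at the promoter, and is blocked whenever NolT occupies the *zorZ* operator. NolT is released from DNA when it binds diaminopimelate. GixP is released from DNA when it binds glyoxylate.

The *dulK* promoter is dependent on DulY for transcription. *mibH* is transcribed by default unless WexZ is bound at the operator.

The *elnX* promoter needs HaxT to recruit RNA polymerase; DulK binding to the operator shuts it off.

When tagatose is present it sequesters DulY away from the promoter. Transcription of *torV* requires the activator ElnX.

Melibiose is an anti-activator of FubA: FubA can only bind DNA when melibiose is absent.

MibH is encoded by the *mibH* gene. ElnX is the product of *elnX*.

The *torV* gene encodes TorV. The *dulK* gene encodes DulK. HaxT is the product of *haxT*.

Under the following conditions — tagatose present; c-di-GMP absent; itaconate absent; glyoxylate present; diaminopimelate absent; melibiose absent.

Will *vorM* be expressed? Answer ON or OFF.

ON

Glyoxylate is present, so GixP is inactive.
Itaconate is absent, so TorJ is inactive.
With no repressor bound, *haxT* is transcribed.
So HaxT is produced and active.
Tagatose is present, so DulY is inactive.
Required activator DulY is absent, so *dulK* is not transcribed.
So DulK is not produced.
No repressor is bound and HaxT is active, so *elnX* is transcribed.
So ElnX is produced and active.
No repressor is bound and ElnX is active, so *torV* is transcribed.
So TorV is produced and active.
c-di-GMP is absent, so WexZ is inactive.
With no repressor bound, *mibH* is transcribed.
So MibH is produced and active.
Diaminopimelate is absent, so NolT is active.
Melibiose is absent, so FubA is active.
With repressor NolT bound, *zorZ* is not transcribed.
So ZorZ is not produced.
With no repressor bound, *ulmM* is transcribed.
So UlmM is produced and active.
With repressor MibH bound, *elnG* is not transcribed.
So ElnG is not produced.
Activator TorV is present, so *vorM* is transcribed.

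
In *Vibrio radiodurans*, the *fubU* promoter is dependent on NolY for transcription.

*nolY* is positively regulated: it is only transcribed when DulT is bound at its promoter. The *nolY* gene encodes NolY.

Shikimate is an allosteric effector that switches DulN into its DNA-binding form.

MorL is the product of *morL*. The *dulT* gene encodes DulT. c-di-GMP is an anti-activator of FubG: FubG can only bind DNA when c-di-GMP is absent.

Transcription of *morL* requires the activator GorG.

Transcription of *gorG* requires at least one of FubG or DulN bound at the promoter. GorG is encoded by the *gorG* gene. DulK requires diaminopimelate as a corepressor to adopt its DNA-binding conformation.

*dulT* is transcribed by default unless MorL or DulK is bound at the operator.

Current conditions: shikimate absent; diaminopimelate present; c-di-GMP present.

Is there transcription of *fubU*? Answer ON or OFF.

OFF

c-di-GMP is present, so FubG is inactive.
Shikimate is absent, so DulN is inactive.
No activator is available at the *gorG* promoter, so *gorG* is not transcribed.
So GorG is not produced.
Required activator GorG is absent, so *morL* is not transcribed.
So MorL is not produced.
Diaminopimelate is present, so DulK is active.
With repressor DulK bound, *dulT* is not transcribed.
So DulT is not produced.
Required activator DulT is absent, so *nolY* is not transcribed.
So NolY is not produced.
Required activator NolY is absent, so *fubU* is not transcribed.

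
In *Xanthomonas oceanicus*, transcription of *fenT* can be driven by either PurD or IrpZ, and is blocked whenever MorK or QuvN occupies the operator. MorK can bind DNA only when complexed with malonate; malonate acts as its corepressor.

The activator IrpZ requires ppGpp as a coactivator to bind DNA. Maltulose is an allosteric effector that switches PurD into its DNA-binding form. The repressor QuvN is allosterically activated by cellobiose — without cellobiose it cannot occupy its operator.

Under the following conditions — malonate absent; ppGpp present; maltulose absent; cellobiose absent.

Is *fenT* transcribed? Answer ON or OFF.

ON

Maltulose is absent, so PurD is inactive.
Malonate is absent, so MorK is inactive.
Cellobiose is absent, so QuvN is inactive.
ppGpp is present, so IrpZ is active.
Activator IrpZ is present, so *fenT* is transcribed.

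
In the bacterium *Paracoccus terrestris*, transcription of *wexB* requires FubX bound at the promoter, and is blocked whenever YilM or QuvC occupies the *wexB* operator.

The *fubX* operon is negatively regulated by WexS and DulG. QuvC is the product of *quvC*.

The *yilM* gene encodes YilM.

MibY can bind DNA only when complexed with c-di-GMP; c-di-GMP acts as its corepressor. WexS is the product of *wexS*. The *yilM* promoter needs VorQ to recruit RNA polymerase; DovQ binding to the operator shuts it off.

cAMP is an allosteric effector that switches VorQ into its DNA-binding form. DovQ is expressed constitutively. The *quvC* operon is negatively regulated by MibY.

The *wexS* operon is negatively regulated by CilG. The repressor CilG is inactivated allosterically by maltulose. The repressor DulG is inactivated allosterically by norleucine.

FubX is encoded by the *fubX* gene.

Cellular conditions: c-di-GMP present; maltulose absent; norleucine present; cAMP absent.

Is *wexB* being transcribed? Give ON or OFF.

cAMP is absent, so VorQ is inactive.
DovQ is produced constitutively and is active.
With repressor DovQ bound, *yilM* is not transcribed.
So YilM is not produced.
Maltulose is absent, so CilG is active.
With repressor CilG bound, *wexS* is not transcribed.
So WexS is not produced.
Norleucine is present, so DulG is inactive.
With no repressor bound, *fubX* is transcribed.
So FubX is produced and active.
c-di-GMP is present, so MibY is active.
With repressor MibY bound, *quvC* is not transcribed.
So QuvC is not produced.
No repressor is bound and FubX is active, so *wexB* is transcribed.

ON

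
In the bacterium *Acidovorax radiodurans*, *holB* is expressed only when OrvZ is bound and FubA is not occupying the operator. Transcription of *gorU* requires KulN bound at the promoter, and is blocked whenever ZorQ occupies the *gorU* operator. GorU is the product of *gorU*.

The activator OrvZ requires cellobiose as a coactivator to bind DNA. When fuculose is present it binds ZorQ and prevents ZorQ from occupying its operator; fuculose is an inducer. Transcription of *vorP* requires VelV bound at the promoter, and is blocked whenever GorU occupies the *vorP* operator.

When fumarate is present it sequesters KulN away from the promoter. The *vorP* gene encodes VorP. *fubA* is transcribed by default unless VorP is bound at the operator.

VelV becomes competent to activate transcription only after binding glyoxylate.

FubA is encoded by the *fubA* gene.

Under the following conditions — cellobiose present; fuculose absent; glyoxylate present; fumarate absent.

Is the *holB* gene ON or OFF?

Cellobiose is present, so OrvZ is active.
Glyoxylate is present, so VelV is active.
Fuculose is absent, so ZorQ is active.
Fumarate is absent, so KulN is active.
With repressor ZorQ bound, *gorU* is not transcribed.
So GorU is not produced.
No repressor is bound and VelV is active, so *vorP* is transcribed.
So VorP is produced and active.
With repressor VorP bound, *fubA* is not transcribed.
So FubA is not produced.
No repressor is bound and OrvZ is active, so *holB* is transcribed.

ON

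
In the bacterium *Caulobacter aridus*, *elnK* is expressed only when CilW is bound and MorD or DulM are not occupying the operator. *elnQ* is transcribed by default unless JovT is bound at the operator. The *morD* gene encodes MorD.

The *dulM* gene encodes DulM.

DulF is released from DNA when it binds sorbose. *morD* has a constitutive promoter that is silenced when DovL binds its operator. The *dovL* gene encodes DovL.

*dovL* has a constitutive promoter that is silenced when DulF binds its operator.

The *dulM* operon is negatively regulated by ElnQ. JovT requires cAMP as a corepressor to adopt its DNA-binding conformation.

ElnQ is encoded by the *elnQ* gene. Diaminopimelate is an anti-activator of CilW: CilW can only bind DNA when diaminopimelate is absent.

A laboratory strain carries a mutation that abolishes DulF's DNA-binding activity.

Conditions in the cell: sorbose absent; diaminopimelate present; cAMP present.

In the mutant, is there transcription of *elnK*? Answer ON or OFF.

Diaminopimelate is present, so CilW is inactive.
DulF is non-functional in this strain, so it has no effect.
With no repressor bound, *dovL* is transcribed.
So DovL is produced and active.
With repressor DovL bound, *morD* is not transcribed.
So MorD is not produced.
cAMP is present, so JovT is active.
With repressor JovT bound, *elnQ* is not transcribed.
So ElnQ is not produced.
With no repressor bound, *dulM* is transcribed.
So DulM is produced and active.
With repressor DulM bound, *elnK* is not transcribed.

OFF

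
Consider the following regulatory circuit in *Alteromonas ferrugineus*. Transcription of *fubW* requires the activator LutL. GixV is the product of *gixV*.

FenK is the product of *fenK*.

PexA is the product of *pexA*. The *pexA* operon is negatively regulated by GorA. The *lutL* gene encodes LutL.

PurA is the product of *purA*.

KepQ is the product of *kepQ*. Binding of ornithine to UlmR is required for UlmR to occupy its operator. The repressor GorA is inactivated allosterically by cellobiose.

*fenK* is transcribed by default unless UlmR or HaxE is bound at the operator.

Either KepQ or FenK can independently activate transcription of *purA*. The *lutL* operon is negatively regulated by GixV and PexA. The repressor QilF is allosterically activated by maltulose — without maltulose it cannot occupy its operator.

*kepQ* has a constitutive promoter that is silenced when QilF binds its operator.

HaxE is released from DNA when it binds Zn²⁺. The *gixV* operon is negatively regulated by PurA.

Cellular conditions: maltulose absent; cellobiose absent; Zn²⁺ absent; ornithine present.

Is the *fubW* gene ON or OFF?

ON

Maltulose is absent, so QilF is inactive.
With no repressor bound, *kepQ* is transcribed.
So KepQ is produced and active.
Ornithine is present, so UlmR is active.
Zn²⁺ is absent, so HaxE is active.
With repressor UlmR bound, *fenK* is not transcribed.
So FenK is not produced.
Activator KepQ is present, so *purA* is transcribed.
So PurA is produced and active.
With repressor PurA bound, *gixV* is not transcribed.
So GixV is not produced.
Cellobiose is absent, so GorA is active.
With repressor GorA bound, *pexA* is not transcribed.
So PexA is not produced.
With no repressor bound, *lutL* is transcribed.
So LutL is produced and active.
No repressor is bound and LutL is active, so *fubW* is transcribed.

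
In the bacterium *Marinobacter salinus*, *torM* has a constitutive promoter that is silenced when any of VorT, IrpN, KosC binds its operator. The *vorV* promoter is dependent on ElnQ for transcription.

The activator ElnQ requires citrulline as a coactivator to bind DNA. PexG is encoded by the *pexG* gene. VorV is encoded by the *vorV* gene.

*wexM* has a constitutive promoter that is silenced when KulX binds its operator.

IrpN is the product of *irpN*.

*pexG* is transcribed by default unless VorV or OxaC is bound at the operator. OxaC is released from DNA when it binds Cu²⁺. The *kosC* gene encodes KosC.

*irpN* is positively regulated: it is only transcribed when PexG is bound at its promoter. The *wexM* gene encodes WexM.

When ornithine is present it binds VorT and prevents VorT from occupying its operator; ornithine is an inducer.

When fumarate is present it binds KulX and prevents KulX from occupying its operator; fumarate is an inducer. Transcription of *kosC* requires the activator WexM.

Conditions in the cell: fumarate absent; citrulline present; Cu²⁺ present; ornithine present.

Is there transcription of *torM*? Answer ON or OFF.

ON

Ornithine is present, so VorT is inactive.
Citrulline is present, so ElnQ is active.
No repressor is bound and ElnQ is active, so *vorV* is transcribed.
So VorV is produced and active.
Cu²⁺ is present, so OxaC is inactive.
With repressor VorV bound, *pexG* is not transcribed.
So PexG is not produced.
Required activator PexG is absent, so *irpN* is not transcribed.
So IrpN is not produced.
Fumarate is absent, so KulX is active.
With repressor KulX bound, *wexM* is not transcribed.
So WexM is not produced.
Required activator WexM is absent, so *kosC* is not transcribed.
So KosC is not produced.
With no repressor bound, *torM* is transcribed.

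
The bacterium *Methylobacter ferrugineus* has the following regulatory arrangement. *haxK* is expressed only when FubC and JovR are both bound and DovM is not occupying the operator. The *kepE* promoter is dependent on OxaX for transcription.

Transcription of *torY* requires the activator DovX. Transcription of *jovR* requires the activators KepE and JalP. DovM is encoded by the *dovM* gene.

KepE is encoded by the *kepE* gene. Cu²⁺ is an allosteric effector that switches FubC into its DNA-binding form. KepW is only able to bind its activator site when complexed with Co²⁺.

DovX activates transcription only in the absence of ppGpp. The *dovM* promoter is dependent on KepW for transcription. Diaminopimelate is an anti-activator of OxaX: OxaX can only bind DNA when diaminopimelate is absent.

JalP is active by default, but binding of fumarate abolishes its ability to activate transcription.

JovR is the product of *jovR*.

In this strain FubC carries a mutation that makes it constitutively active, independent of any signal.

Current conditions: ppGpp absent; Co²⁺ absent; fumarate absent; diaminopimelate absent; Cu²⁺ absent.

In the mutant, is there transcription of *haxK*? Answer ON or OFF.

FubC is constitutively active in this strain.
Diaminopimelate is absent, so OxaX is active.
No repressor is bound and OxaX is active, so *kepE* is transcribed.
So KepE is produced and active.
Fumarate is absent, so JalP is active.
No repressor is bound and KepE and JalP are active, so *jovR* is transcribed.
So JovR is produced and active.
Co²⁺ is absent, so KepW is inactive.
Required activator KepW is absent, so *dovM* is not transcribed.
So DovM is not produced.
No repressor is bound and FubC and JovR are active, so *haxK* is transcribed.

ON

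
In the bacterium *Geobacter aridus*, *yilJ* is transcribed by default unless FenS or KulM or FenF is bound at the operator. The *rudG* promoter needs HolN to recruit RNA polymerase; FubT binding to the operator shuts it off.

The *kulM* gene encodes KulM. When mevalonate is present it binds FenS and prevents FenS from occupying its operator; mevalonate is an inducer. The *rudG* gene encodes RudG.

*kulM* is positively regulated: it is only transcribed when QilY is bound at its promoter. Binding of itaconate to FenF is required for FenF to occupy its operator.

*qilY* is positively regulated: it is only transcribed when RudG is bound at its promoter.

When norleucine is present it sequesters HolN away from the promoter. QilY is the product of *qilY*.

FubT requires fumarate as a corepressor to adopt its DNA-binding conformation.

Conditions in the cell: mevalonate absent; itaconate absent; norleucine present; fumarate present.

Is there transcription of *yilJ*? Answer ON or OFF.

OFF

Mevalonate is absent, so FenS is active.
Norleucine is present, so HolN is inactive.
Fumarate is present, so FubT is active.
With repressor FubT bound, *rudG* is not transcribed.
So RudG is not produced.
Required activator RudG is absent, so *qilY* is not transcribed.
So QilY is not produced.
Required activator QilY is absent, so *kulM* is not transcribed.
So KulM is not produced.
Itaconate is absent, so FenF is inactive.
With repressor FenS bound, *yilJ* is not transcribed.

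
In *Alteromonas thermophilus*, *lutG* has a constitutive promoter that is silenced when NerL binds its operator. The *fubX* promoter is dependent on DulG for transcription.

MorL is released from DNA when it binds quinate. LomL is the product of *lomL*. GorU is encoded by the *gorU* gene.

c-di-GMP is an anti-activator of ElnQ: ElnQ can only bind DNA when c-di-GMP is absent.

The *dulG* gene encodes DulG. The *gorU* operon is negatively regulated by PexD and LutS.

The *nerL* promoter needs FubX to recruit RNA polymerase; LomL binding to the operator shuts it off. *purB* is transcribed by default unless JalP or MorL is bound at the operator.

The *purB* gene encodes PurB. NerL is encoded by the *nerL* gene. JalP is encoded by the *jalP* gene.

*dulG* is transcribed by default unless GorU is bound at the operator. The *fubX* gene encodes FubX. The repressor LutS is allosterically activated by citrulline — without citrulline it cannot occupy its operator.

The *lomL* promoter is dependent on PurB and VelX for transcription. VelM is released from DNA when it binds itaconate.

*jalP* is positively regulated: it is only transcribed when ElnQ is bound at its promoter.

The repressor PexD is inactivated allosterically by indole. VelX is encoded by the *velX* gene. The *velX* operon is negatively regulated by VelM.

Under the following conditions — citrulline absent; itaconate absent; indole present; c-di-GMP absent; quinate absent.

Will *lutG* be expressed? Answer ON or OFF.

Indole is present, so PexD is inactive.
Citrulline is absent, so LutS is inactive.
With no repressor bound, *gorU* is transcribed.
So GorU is produced and active.
With repressor GorU bound, *dulG* is not transcribed.
So DulG is not produced.
Required activator DulG is absent, so *fubX* is not transcribed.
So FubX is not produced.
c-di-GMP is absent, so ElnQ is active.
No repressor is bound and ElnQ is active, so *jalP* is transcribed.
So JalP is produced and active.
Quinate is absent, so MorL is active.
With repressor JalP bound, *purB* is not transcribed.
So PurB is not produced.
Itaconate is absent, so VelM is active.
With repressor VelM bound, *velX* is not transcribed.
So VelX is not produced.
Required activator PurB is absent, so *lomL* is not transcribed.
So LomL is not produced.
Required activator FubX is absent, so *nerL* is not transcribed.
So NerL is not produced.
With no repressor bound, *lutG* is transcribed.

ON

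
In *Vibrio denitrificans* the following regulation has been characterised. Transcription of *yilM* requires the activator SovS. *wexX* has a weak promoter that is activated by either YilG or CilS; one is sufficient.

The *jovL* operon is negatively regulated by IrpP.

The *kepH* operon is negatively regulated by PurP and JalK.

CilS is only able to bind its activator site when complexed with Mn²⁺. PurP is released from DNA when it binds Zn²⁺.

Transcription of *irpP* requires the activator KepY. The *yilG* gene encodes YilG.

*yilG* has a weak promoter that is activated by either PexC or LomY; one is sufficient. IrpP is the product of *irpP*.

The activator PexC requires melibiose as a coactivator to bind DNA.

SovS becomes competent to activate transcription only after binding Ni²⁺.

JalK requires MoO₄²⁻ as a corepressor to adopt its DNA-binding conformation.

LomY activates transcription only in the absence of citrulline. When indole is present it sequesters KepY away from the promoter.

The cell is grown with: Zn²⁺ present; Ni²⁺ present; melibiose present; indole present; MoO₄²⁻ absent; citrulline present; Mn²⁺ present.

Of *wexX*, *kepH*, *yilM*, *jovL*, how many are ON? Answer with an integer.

4

Melibiose is present, so PexC is active.
Citrulline is present, so LomY is inactive.
Activator PexC is present, so *yilG* is transcribed.
So YilG is produced and active.
Mn²⁺ is present, so CilS is active.
Activator YilG is present, so *wexX* is transcribed.
→ *wexX* is ON.
Zn²⁺ is present, so PurP is inactive.
MoO₄²⁻ is absent, so JalK is inactive.
With no repressor bound, *kepH* is transcribed.
→ *kepH* is ON.
Ni²⁺ is present, so SovS is active.
No repressor is bound and SovS is active, so *yilM* is transcribed.
→ *yilM* is ON.
Indole is present, so KepY is inactive.
Required activator KepY is absent, so *irpP* is not transcribed.
So IrpP is not produced.
With no repressor bound, *jovL* is transcribed.
→ *jovL* is ON.
4 of the 4 genes are transcribed.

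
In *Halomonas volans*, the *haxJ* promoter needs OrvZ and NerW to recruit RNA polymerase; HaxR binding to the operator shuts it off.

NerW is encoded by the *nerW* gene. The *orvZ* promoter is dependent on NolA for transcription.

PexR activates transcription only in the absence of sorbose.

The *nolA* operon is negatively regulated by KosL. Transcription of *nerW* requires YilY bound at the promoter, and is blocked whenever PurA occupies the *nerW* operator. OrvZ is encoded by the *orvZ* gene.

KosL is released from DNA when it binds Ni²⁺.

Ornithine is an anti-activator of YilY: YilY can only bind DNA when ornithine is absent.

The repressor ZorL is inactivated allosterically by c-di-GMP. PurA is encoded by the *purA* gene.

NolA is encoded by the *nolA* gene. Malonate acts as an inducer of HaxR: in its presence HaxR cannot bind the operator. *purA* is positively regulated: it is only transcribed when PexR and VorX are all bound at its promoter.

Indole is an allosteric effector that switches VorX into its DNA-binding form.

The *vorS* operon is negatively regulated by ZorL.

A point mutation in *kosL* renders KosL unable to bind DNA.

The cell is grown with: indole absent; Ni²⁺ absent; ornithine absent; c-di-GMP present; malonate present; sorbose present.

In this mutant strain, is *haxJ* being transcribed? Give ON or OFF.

KosL is non-functional in this strain, so it has no effect.
With no repressor bound, *nolA* is transcribed.
So NolA is produced and active.
No repressor is bound and NolA is active, so *orvZ* is transcribed.
So OrvZ is produced and active.
Malonate is present, so HaxR is inactive.
Sorbose is present, so PexR is inactive.
Indole is absent, so VorX is inactive.
Required activator PexR is absent, so *purA* is not transcribed.
So PurA is not produced.
Ornithine is absent, so YilY is active.
No repressor is bound and YilY is active, so *nerW* is transcribed.
So NerW is produced and active.
No repressor is bound and OrvZ and NerW are active, so *haxJ* is transcribed.

ON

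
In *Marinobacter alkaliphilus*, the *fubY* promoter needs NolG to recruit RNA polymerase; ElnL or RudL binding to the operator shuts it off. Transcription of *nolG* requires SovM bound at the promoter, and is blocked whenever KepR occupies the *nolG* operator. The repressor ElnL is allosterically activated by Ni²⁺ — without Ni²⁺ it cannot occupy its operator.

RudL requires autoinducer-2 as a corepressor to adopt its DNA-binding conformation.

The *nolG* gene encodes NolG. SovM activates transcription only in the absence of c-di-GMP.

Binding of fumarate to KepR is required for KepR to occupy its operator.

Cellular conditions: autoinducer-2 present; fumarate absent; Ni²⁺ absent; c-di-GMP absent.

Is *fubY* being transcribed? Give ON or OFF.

OFF

c-di-GMP is absent, so SovM is active.
Fumarate is absent, so KepR is inactive.
No repressor is bound and SovM is active, so *nolG* is transcribed.
So NolG is produced and active.
Ni²⁺ is absent, so ElnL is inactive.
Autoinducer-2 is present, so RudL is active.
With repressor RudL bound, *fubY* is not transcribed.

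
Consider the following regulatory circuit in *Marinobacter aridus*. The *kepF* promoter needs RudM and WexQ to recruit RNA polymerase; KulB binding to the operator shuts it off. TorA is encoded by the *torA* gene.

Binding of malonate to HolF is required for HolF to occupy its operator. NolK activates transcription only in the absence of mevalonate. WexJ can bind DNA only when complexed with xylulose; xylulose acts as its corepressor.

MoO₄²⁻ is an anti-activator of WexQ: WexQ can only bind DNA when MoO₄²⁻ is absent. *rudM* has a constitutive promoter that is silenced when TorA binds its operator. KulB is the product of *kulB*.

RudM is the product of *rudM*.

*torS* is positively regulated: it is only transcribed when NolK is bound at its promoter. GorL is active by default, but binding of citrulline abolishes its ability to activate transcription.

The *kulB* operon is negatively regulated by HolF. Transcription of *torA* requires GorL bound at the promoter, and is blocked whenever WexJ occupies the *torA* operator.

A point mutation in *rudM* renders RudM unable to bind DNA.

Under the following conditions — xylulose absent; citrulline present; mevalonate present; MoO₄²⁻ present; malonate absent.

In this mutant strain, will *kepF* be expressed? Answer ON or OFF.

OFF

Malonate is absent, so HolF is inactive.
With no repressor bound, *kulB* is transcribed.
So KulB is produced and active.
RudM is non-functional in this strain, so it has no effect.
MoO₄²⁻ is present, so WexQ is inactive.
With repressor KulB bound, *kepF* is not transcribed.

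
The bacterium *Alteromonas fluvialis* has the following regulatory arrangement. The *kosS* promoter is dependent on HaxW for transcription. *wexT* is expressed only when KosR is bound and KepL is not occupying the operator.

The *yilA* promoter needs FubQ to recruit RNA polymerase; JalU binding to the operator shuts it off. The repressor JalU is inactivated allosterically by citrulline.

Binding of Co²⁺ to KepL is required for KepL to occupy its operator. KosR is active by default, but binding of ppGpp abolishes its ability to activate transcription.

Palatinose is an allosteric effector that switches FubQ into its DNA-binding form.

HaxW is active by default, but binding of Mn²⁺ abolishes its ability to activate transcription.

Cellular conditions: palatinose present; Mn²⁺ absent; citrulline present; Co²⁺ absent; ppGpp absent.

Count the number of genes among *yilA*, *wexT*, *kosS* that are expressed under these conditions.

Citrulline is present, so JalU is inactive.
Palatinose is present, so FubQ is active.
No repressor is bound and FubQ is active, so *yilA* is transcribed.
→ *yilA* is ON.
ppGpp is absent, so KosR is active.
Co²⁺ is absent, so KepL is inactive.
No repressor is bound and KosR is active, so *wexT* is transcribed.
→ *wexT* is ON.
Mn²⁺ is absent, so HaxW is active.
No repressor is bound and HaxW is active, so *kosS* is transcribed.
→ *kosS* is ON.
3 of the 3 genes are transcribed.

3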